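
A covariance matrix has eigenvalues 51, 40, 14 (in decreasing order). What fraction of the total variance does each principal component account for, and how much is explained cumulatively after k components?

Step 1 — total variance = trace(Sigma) = Σ λ_i = 51 + 40 + 14 = 105.

Step 2 — fraction explained by component i = λ_i / Σ λ:
  PC1: 51/105 = 0.4857
  PC2: 40/105 = 0.381
  PC3: 14/105 = 0.1333

Step 3 — cumulative fraction after k components = (λ_1 + ... + λ_k) / Σ λ:
  k = 1: 51/105 = 0.4857
  k = 2: (51 + 40)/105 = 91/105 = 0.8667
  k = 3: (51 + 40 + 14)/105 = 105/105 = 1

Summary (fraction, with percent):

explained: PC1 0.4857 (48.57%), PC2 0.381 (38.1%), PC3 0.1333 (13.33%);  cumulative: 0.4857, 0.8667, 1


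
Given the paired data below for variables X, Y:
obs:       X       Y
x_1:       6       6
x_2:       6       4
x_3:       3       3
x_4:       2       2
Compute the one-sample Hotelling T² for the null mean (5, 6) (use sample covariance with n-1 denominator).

Step 1 — sample mean vector:
  mean(X) = (6 + 6 + 3 + 2) / 4 = 17/4 = 4.25
  mean(Y) = (6 + 4 + 3 + 2) / 4 = 15/4 = 3.75
  x̄ = (4.25, 3.75),  deviation x̄ - mu_0 = (4.25, 3.75) - (5, 6) = (-0.75, -2.25).

Step 2 — sample covariance matrix, S[i,j] = (1/(n-1)) · Σ_k (x_{k,i} - mean_i) · (x_{k,j} - mean_j), divisor n-1 = 3:
  S[X,X] = ((1.75)·(1.75) + (1.75)·(1.75) + (-1.25)·(-1.25) + (-2.25)·(-2.25)) / 3 = 12.75/3 = 4.25
  S[X,Y] = ((1.75)·(2.25) + (1.75)·(0.25) + (-1.25)·(-0.75) + (-2.25)·(-1.75)) / 3 = 9.25/3 = 3.0833
  S[Y,Y] = ((2.25)·(2.25) + (0.25)·(0.25) + (-0.75)·(-0.75) + (-1.75)·(-1.75)) / 3 = 8.75/3 = 2.9167
  S = [[4.25, 3.0833],
 [3.0833, 2.9167]].

Step 3 — invert S. det(S) = 4.25·2.9167 - (3.0833)² = 2.8889.
  S^{-1} = (1/det) · [[d, -b], [-b, a]] = [[1.0096, -1.0673],
 [-1.0673, 1.4712]].

Step 4 — quadratic form (x̄ - mu_0)^T · S^{-1} · (x̄ - mu_0):
  S^{-1} · (x̄ - mu_0) = (1.6442, -2.5096),
  (x̄ - mu_0)^T · [...] = (-0.75)·(1.6442) + (-2.25)·(-2.5096) = 4.4135.

Step 5 — scale by n: T² = 4 · 4.4135 = 17.6538.

T² ≈ 17.6538


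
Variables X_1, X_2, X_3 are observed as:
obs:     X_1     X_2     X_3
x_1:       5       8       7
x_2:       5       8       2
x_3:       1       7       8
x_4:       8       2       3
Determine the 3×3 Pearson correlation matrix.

Step 1 — column means:
  mean(X_1) = (5 + 5 + 1 + 8) / 4 = 19/4 = 4.75
  mean(X_2) = (8 + 8 + 7 + 2) / 4 = 25/4 = 6.25
  mean(X_3) = (7 + 2 + 8 + 3) / 4 = 20/4 = 5

Step 2 — sample variances and covariances s[i,j] = (1/(n-1)) · Σ_k (x_{k,i} - mean_i) · (x_{k,j} - mean_j), with n-1 = 3:
  s[X_1,X_1] = ((0.25)·(0.25) + (0.25)·(0.25) + (-3.75)·(-3.75) + (3.25)·(3.25)) / 3 = 24.75/3 = 8.25
  s[X_1,X_2] = ((0.25)·(1.75) + (0.25)·(1.75) + (-3.75)·(0.75) + (3.25)·(-4.25)) / 3 = -15.75/3 = -5.25
  s[X_1,X_3] = ((0.25)·(2) + (0.25)·(-3) + (-3.75)·(3) + (3.25)·(-2)) / 3 = -18/3 = -6
  s[X_2,X_2] = ((1.75)·(1.75) + (1.75)·(1.75) + (0.75)·(0.75) + (-4.25)·(-4.25)) / 3 = 24.75/3 = 8.25
  s[X_2,X_3] = ((1.75)·(2) + (1.75)·(-3) + (0.75)·(3) + (-4.25)·(-2)) / 3 = 9/3 = 3
  s[X_3,X_3] = ((2)·(2) + (-3)·(-3) + (3)·(3) + (-2)·(-2)) / 3 = 26/3 = 8.6667
  Sample standard deviations s_i = √(s[i,i]):
  s(X_1) = √(8.25) = 2.8723
  s(X_2) = √(8.25) = 2.8723
  s(X_3) = √(8.6667) = 2.9439

Step 3 — r_{ij} = s_{ij} / (s_i · s_j):
  r[X_1,X_1] = 1 (diagonal).
  r[X_1,X_2] = -5.25 / (2.8723 · 2.8723) = -5.25 / 8.25 = -0.6364
  r[X_1,X_3] = -6 / (2.8723 · 2.9439) = -6 / 8.4558 = -0.7096
  r[X_2,X_2] = 1 (diagonal).
  r[X_2,X_3] = 3 / (2.8723 · 2.9439) = 3 / 8.4558 = 0.3548
  r[X_3,X_3] = 1 (diagonal).

R is symmetric with unit diagonal. Assembling:

R = [[1, -0.6364, -0.7096],
 [-0.6364, 1, 0.3548],
 [-0.7096, 0.3548, 1]]


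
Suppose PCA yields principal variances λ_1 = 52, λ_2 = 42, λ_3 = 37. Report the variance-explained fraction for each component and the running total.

Step 1 — total variance = trace(Sigma) = Σ λ_i = 52 + 42 + 37 = 131.

Step 2 — fraction explained by component i = λ_i / Σ λ:
  PC1: 52/131 = 0.3969
  PC2: 42/131 = 0.3206
  PC3: 37/131 = 0.2824

Step 3 — cumulative fraction after k components = (λ_1 + ... + λ_k) / Σ λ:
  k = 1: 52/131 = 0.3969
  k = 2: (52 + 42)/131 = 94/131 = 0.7176
  k = 3: (52 + 42 + 37)/131 = 131/131 = 1

Summary (fraction, with percent):

explained: PC1 0.3969 (39.69%), PC2 0.3206 (32.06%), PC3 0.2824 (28.24%);  cumulative: 0.3969, 0.7176, 1


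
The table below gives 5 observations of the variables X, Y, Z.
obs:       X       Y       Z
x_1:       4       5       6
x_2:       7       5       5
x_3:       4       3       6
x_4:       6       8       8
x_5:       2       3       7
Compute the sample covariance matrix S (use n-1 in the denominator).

Step 1 — column means:
  mean(X) = (4 + 7 + 4 + 6 + 2) / 5 = 23/5 = 4.6
  mean(Y) = (5 + 5 + 3 + 8 + 3) / 5 = 24/5 = 4.8
  mean(Z) = (6 + 5 + 6 + 8 + 7) / 5 = 32/5 = 6.4

Step 2 — sample covariance S[i,j] = (1/(n-1)) · Σ_k (x_{k,i} - mean_i) · (x_{k,j} - mean_j), with n-1 = 4.
  S[X,X] = ((-0.6)·(-0.6) + (2.4)·(2.4) + (-0.6)·(-0.6) + (1.4)·(1.4) + (-2.6)·(-2.6)) / 4 = 15.2/4 = 3.8
  S[X,Y] = ((-0.6)·(0.2) + (2.4)·(0.2) + (-0.6)·(-1.8) + (1.4)·(3.2) + (-2.6)·(-1.8)) / 4 = 10.6/4 = 2.65
  S[X,Z] = ((-0.6)·(-0.4) + (2.4)·(-1.4) + (-0.6)·(-0.4) + (1.4)·(1.6) + (-2.6)·(0.6)) / 4 = -2.2/4 = -0.55
  S[Y,Y] = ((0.2)·(0.2) + (0.2)·(0.2) + (-1.8)·(-1.8) + (3.2)·(3.2) + (-1.8)·(-1.8)) / 4 = 16.8/4 = 4.2
  S[Y,Z] = ((0.2)·(-0.4) + (0.2)·(-1.4) + (-1.8)·(-0.4) + (3.2)·(1.6) + (-1.8)·(0.6)) / 4 = 4.4/4 = 1.1
  S[Z,Z] = ((-0.4)·(-0.4) + (-1.4)·(-1.4) + (-0.4)·(-0.4) + (1.6)·(1.6) + (0.6)·(0.6)) / 4 = 5.2/4 = 1.3

S is symmetric (S[j,i] = S[i,j]). Assembling:

S = [[3.8, 2.65, -0.55],
 [2.65, 4.2, 1.1],
 [-0.55, 1.1, 1.3]]


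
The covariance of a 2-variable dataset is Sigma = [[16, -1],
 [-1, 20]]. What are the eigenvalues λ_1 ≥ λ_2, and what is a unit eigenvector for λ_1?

Step 1 — characteristic polynomial of 2×2 Sigma:
  det(Sigma - λI) = λ² - trace · λ + det = 0.
  trace = 16 + 20 = 36, det = 16·20 - (-1)² = 319.
Step 2 — discriminant:
  Δ = trace² - 4·det = 1296 - 1276 = 20.
Step 3 — eigenvalues:
  λ = (trace ± √Δ)/2 = (36 ± 4.4721)/2,
  λ_1 = 20.2361,  λ_2 = 15.7639.

Step 4 — unit eigenvector for λ_1: solve (Sigma - λ_1 I)v = 0. First row:
  (16 - 20.2361)·v_x + (-1)·v_y = 0, i.e. (-4.2361)·v_x + (-1)·v_y = 0,
  so v ∝ (b, λ_1 - a) = (-1, 4.2361); multiply by -1 so the first entry is positive: u = (1, -4.2361).
  ||u|| = √((1)² + (-4.2361)²) = √(18.9443) ≈ 4.3525,
  v_1 = u/||u|| ≈ (0.2298, -0.9732) (||v_1|| = 1).

λ_1 = 20.2361,  λ_2 = 15.7639;  v_1 ≈ (0.2298, -0.9732)


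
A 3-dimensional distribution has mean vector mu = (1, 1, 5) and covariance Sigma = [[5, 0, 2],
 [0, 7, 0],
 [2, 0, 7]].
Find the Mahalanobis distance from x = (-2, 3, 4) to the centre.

Step 1 — centre the observation: (x - mu) = (-3, 2, -1).

Step 2 — invert Sigma (cofactor / det for 3×3, or solve directly):
  Sigma^{-1} = [[0.2258, 0, -0.0645],
 [0, 0.1429, 0],
 [-0.0645, 0, 0.1613]].

Step 3 — form the quadratic (x - mu)^T · Sigma^{-1} · (x - mu):
  Sigma^{-1} · (x - mu) = (-0.6129, 0.2857, 0.0323).
  (x - mu)^T · [Sigma^{-1} · (x - mu)] = (-3)·(-0.6129) + (2)·(0.2857) + (-1)·(0.0323) = 2.3779.

Step 4 — take square root: d = √(2.3779) ≈ 1.542.

d(x, mu) = √(2.3779) ≈ 1.542


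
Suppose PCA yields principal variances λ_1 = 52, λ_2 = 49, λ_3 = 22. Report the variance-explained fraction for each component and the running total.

Step 1 — total variance = trace(Sigma) = Σ λ_i = 52 + 49 + 22 = 123.

Step 2 — fraction explained by component i = λ_i / Σ λ:
  PC1: 52/123 = 0.4228
  PC2: 49/123 = 0.3984
  PC3: 22/123 = 0.1789

Step 3 — cumulative fraction after k components = (λ_1 + ... + λ_k) / Σ λ:
  k = 1: 52/123 = 0.4228
  k = 2: (52 + 49)/123 = 101/123 = 0.8211
  k = 3: (52 + 49 + 22)/123 = 123/123 = 1

Summary (fraction, with percent):

explained: PC1 0.4228 (42.28%), PC2 0.3984 (39.84%), PC3 0.1789 (17.89%);  cumulative: 0.4228, 0.8211, 1


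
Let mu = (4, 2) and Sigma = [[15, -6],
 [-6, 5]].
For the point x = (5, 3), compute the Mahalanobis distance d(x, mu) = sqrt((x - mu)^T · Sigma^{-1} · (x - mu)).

Step 1 — centre the observation: (x - mu) = (1, 1).

Step 2 — invert Sigma. det(Sigma) = 15·5 - (-6)² = 39.
  Sigma^{-1} = (1/det) · [[d, -b], [-b, a]] = [[0.1282, 0.1538],
 [0.1538, 0.3846]].

Step 3 — form the quadratic (x - mu)^T · Sigma^{-1} · (x - mu):
  Sigma^{-1} · (x - mu) = (0.2821, 0.5385).
  (x - mu)^T · [Sigma^{-1} · (x - mu)] = (1)·(0.2821) + (1)·(0.5385) = 0.8205.

Step 4 — take square root: d = √(0.8205) ≈ 0.9058.

d(x, mu) = √(0.8205) ≈ 0.9058


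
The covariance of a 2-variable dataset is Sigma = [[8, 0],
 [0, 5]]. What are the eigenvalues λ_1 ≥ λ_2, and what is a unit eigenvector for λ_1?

Step 1 — characteristic polynomial of 2×2 Sigma:
  det(Sigma - λI) = λ² - trace · λ + det = 0.
  trace = 8 + 5 = 13, det = 8·5 - (0)² = 40.
Step 2 — discriminant:
  Δ = trace² - 4·det = 169 - 160 = 9.
Step 3 — eigenvalues:
  λ = (trace ± √Δ)/2 = (13 ± 3)/2,
  λ_1 = 8,  λ_2 = 5.

Step 4 — unit eigenvector for λ_1: Sigma is diagonal, so its eigenvectors are the coordinate axes. λ_1 = 8 is the diagonal entry on the first coordinate axis, hence
  v_1 = (1, 0) (||v_1|| = 1).

λ_1 = 8,  λ_2 = 5;  v_1 ≈ (1, 0)


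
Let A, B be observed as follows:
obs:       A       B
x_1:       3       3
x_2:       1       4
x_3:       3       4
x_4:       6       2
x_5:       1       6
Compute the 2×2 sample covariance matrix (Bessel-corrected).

Step 1 — column means:
  mean(A) = (3 + 1 + 3 + 6 + 1) / 5 = 14/5 = 2.8
  mean(B) = (3 + 4 + 4 + 2 + 6) / 5 = 19/5 = 3.8

Step 2 — sample covariance S[i,j] = (1/(n-1)) · Σ_k (x_{k,i} - mean_i) · (x_{k,j} - mean_j), with n-1 = 4.
  S[A,A] = ((0.2)·(0.2) + (-1.8)·(-1.8) + (0.2)·(0.2) + (3.2)·(3.2) + (-1.8)·(-1.8)) / 4 = 16.8/4 = 4.2
  S[A,B] = ((0.2)·(-0.8) + (-1.8)·(0.2) + (0.2)·(0.2) + (3.2)·(-1.8) + (-1.8)·(2.2)) / 4 = -10.2/4 = -2.55
  S[B,B] = ((-0.8)·(-0.8) + (0.2)·(0.2) + (0.2)·(0.2) + (-1.8)·(-1.8) + (2.2)·(2.2)) / 4 = 8.8/4 = 2.2

S is symmetric (S[j,i] = S[i,j]). Assembling:

S = [[4.2, -2.55],
 [-2.55, 2.2]]


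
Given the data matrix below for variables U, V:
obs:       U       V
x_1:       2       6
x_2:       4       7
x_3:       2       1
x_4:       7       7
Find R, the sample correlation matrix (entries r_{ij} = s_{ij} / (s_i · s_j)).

Step 1 — column means:
  mean(U) = (2 + 4 + 2 + 7) / 4 = 15/4 = 3.75
  mean(V) = (6 + 7 + 1 + 7) / 4 = 21/4 = 5.25

Step 2 — sample variances and covariances s[i,j] = (1/(n-1)) · Σ_k (x_{k,i} - mean_i) · (x_{k,j} - mean_j), with n-1 = 3:
  s[U,U] = ((-1.75)·(-1.75) + (0.25)·(0.25) + (-1.75)·(-1.75) + (3.25)·(3.25)) / 3 = 16.75/3 = 5.5833
  s[U,V] = ((-1.75)·(0.75) + (0.25)·(1.75) + (-1.75)·(-4.25) + (3.25)·(1.75)) / 3 = 12.25/3 = 4.0833
  s[V,V] = ((0.75)·(0.75) + (1.75)·(1.75) + (-4.25)·(-4.25) + (1.75)·(1.75)) / 3 = 24.75/3 = 8.25
  Sample standard deviations s_i = √(s[i,i]):
  s(U) = √(5.5833) = 2.3629
  s(V) = √(8.25) = 2.8723

Step 3 — r_{ij} = s_{ij} / (s_i · s_j):
  r[U,U] = 1 (diagonal).
  r[U,V] = 4.0833 / (2.3629 · 2.8723) = 4.0833 / 6.7869 = 0.6016
  r[V,V] = 1 (diagonal).

R is symmetric with unit diagonal. Assembling:

R = [[1, 0.6016],
 [0.6016, 1]]


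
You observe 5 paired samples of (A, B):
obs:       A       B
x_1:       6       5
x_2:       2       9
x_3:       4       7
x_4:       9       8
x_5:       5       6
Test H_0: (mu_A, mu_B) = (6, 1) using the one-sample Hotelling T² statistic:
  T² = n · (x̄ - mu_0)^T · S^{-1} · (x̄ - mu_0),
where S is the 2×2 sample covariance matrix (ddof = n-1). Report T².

Step 1 — sample mean vector:
  mean(A) = (6 + 2 + 4 + 9 + 5) / 5 = 26/5 = 5.2
  mean(B) = (5 + 9 + 7 + 8 + 6) / 5 = 35/5 = 7
  x̄ = (5.2, 7),  deviation x̄ - mu_0 = (5.2, 7) - (6, 1) = (-0.8, 6).

Step 2 — sample covariance matrix, S[i,j] = (1/(n-1)) · Σ_k (x_{k,i} - mean_i) · (x_{k,j} - mean_j), divisor n-1 = 4:
  S[A,A] = ((0.8)·(0.8) + (-3.2)·(-3.2) + (-1.2)·(-1.2) + (3.8)·(3.8) + (-0.2)·(-0.2)) / 4 = 26.8/4 = 6.7
  S[A,B] = ((0.8)·(-2) + (-3.2)·(2) + (-1.2)·(0) + (3.8)·(1) + (-0.2)·(-1)) / 4 = -4/4 = -1
  S[B,B] = ((-2)·(-2) + (2)·(2) + (0)·(0) + (1)·(1) + (-1)·(-1)) / 4 = 10/4 = 2.5
  S = [[6.7, -1],
 [-1, 2.5]].

Step 3 — invert S. det(S) = 6.7·2.5 - (-1)² = 15.75.
  S^{-1} = (1/det) · [[d, -b], [-b, a]] = [[0.1587, 0.0635],
 [0.0635, 0.4254]].

Step 4 — quadratic form (x̄ - mu_0)^T · S^{-1} · (x̄ - mu_0):
  S^{-1} · (x̄ - mu_0) = (0.254, 2.5016),
  (x̄ - mu_0)^T · [...] = (-0.8)·(0.254) + (6)·(2.5016) = 14.8063.

Step 5 — scale by n: T² = 5 · 14.8063 = 74.0317.

T² ≈ 74.0317


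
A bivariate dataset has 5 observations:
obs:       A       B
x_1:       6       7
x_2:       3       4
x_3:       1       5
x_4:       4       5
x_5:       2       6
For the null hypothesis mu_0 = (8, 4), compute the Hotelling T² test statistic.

Step 1 — sample mean vector:
  mean(A) = (6 + 3 + 1 + 4 + 2) / 5 = 16/5 = 3.2
  mean(B) = (7 + 4 + 5 + 5 + 6) / 5 = 27/5 = 5.4
  x̄ = (3.2, 5.4),  deviation x̄ - mu_0 = (3.2, 5.4) - (8, 4) = (-4.8, 1.4).

Step 2 — sample covariance matrix, S[i,j] = (1/(n-1)) · Σ_k (x_{k,i} - mean_i) · (x_{k,j} - mean_j), divisor n-1 = 4:
  S[A,A] = ((2.8)·(2.8) + (-0.2)·(-0.2) + (-2.2)·(-2.2) + (0.8)·(0.8) + (-1.2)·(-1.2)) / 4 = 14.8/4 = 3.7
  S[A,B] = ((2.8)·(1.6) + (-0.2)·(-1.4) + (-2.2)·(-0.4) + (0.8)·(-0.4) + (-1.2)·(0.6)) / 4 = 4.6/4 = 1.15
  S[B,B] = ((1.6)·(1.6) + (-1.4)·(-1.4) + (-0.4)·(-0.4) + (-0.4)·(-0.4) + (0.6)·(0.6)) / 4 = 5.2/4 = 1.3
  S = [[3.7, 1.15],
 [1.15, 1.3]].

Step 3 — invert S. det(S) = 3.7·1.3 - (1.15)² = 3.4875.
  S^{-1} = (1/det) · [[d, -b], [-b, a]] = [[0.3728, -0.3297],
 [-0.3297, 1.0609]].

Step 4 — quadratic form (x̄ - mu_0)^T · S^{-1} · (x̄ - mu_0):
  S^{-1} · (x̄ - mu_0) = (-2.2509, 3.0681),
  (x̄ - mu_0)^T · [...] = (-4.8)·(-2.2509) + (1.4)·(3.0681) = 15.0996.

Step 5 — scale by n: T² = 5 · 15.0996 = 75.4982.

T² ≈ 75.4982


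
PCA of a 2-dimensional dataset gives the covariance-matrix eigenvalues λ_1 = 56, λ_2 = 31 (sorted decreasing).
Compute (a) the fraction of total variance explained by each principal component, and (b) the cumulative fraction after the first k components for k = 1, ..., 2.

Step 1 — total variance = trace(Sigma) = Σ λ_i = 56 + 31 = 87.

Step 2 — fraction explained by component i = λ_i / Σ λ:
  PC1: 56/87 = 0.6437
  PC2: 31/87 = 0.3563

Step 3 — cumulative fraction after k components = (λ_1 + ... + λ_k) / Σ λ:
  k = 1: 56/87 = 0.6437
  k = 2: (56 + 31)/87 = 87/87 = 1

Summary (fraction, with percent):

explained: PC1 0.6437 (64.37%), PC2 0.3563 (35.63%);  cumulative: 0.6437, 1


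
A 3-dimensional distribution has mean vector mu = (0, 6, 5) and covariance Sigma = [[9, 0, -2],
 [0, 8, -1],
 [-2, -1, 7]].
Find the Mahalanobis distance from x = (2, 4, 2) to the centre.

Step 1 — centre the observation: (x - mu) = (2, -2, -3).

Step 2 — invert Sigma (cofactor / det for 3×3, or solve directly):
  Sigma^{-1} = [[0.1188, 0.0043, 0.0346],
 [0.0043, 0.1274, 0.0194],
 [0.0346, 0.0194, 0.1555]].

Step 3 — form the quadratic (x - mu)^T · Sigma^{-1} · (x - mu):
  Sigma^{-1} · (x - mu) = (0.1253, -0.3045, -0.4363).
  (x - mu)^T · [Sigma^{-1} · (x - mu)] = (2)·(0.1253) + (-2)·(-0.3045) + (-3)·(-0.4363) = 2.1685.

Step 4 — take square root: d = √(2.1685) ≈ 1.4726.

d(x, mu) = √(2.1685) ≈ 1.4726


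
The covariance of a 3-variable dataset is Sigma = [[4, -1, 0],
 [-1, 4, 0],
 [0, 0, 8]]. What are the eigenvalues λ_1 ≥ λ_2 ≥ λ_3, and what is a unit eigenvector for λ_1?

Step 1 — characteristic polynomial p(λ) = det(λI - Sigma) = λ³ - tr·λ² + c_1·λ - det, where tr = trace, c_1 = sum of the principal 2×2 minors, det = det(Sigma):
  tr = 4 + 4 + 8 = 16,
  c_1 = (4·4 - (-1)²) + (4·8 - (0)²) + (4·8 - (0)²) = 15 + 32 + 32 = 79,
  det = 4·(4·8 - (0)²) - (-1)·((-1)·8 - (0)·(0)) + (0)·((-1)·(0) - 4·(0)) = 4·(32) - (-1)·(-8) + (0)·(0) = 120.
  So p(λ) = λ³ - 16λ² + 79λ - 120.
Step 2 — look for an integer root (rational root theorem: any rational root is an integer divisor of 120). Testing λ = 3:
  p(3) = 27 - 144 + 237 - 120 = 0  ✓
  Dividing out (λ - 3): p(λ) = (λ - 3)(λ² - 13λ + 40).
Step 3 — remaining eigenvalues from the quadratic λ² - 13λ + 40 = 0:
  Δ = 13² - 4·40 = 169 - 160 = 9,  λ = (13 ± √9)/2 = (13 ± 3)/2 = 8 or 5.
  Sorted: λ_1 = 8,  λ_2 = 5,  λ_3 = 3  (check: sum = 16 = tr ✓).

Step 4 — unit eigenvector for λ_1 = 8: v spans the null space of (Sigma - λ_1 I), whose rows are
  r_1 = (-4, -1, 0),  r_2 = (-1, -4, 0),  r_3 = (0, 0, 0).
  v is orthogonal to every row, so take v ∝ r_1 × r_2 = ((-1)·(0) - (0)·(-4), (0)·(-1) - (-4)·(0), (-4)·(-4) - (-1)·(-1)) = (0, 0, 15).
  Rescale (divide by 15): u = (0, 0, 1).
  ||u|| = √((0)² + (0)² + (1)²) = √(1) = 1,  v_1 = u/||u|| ≈ (0, 0, 1) (||v_1|| = 1).

λ_1 = 8,  λ_2 = 5,  λ_3 = 3;  v_1 ≈ (0, 0, 1)


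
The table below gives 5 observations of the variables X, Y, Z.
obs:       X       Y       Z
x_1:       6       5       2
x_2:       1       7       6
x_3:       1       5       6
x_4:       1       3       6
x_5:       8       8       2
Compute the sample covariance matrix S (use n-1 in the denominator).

Step 1 — column means:
  mean(X) = (6 + 1 + 1 + 1 + 8) / 5 = 17/5 = 3.4
  mean(Y) = (5 + 7 + 5 + 3 + 8) / 5 = 28/5 = 5.6
  mean(Z) = (2 + 6 + 6 + 6 + 2) / 5 = 22/5 = 4.4

Step 2 — sample covariance S[i,j] = (1/(n-1)) · Σ_k (x_{k,i} - mean_i) · (x_{k,j} - mean_j), with n-1 = 4.
  S[X,X] = ((2.6)·(2.6) + (-2.4)·(-2.4) + (-2.4)·(-2.4) + (-2.4)·(-2.4) + (4.6)·(4.6)) / 4 = 45.2/4 = 11.3
  S[X,Y] = ((2.6)·(-0.6) + (-2.4)·(1.4) + (-2.4)·(-0.6) + (-2.4)·(-2.6) + (4.6)·(2.4)) / 4 = 13.8/4 = 3.45
  S[X,Z] = ((2.6)·(-2.4) + (-2.4)·(1.6) + (-2.4)·(1.6) + (-2.4)·(1.6) + (4.6)·(-2.4)) / 4 = -28.8/4 = -7.2
  S[Y,Y] = ((-0.6)·(-0.6) + (1.4)·(1.4) + (-0.6)·(-0.6) + (-2.6)·(-2.6) + (2.4)·(2.4)) / 4 = 15.2/4 = 3.8
  S[Y,Z] = ((-0.6)·(-2.4) + (1.4)·(1.6) + (-0.6)·(1.6) + (-2.6)·(1.6) + (2.4)·(-2.4)) / 4 = -7.2/4 = -1.8
  S[Z,Z] = ((-2.4)·(-2.4) + (1.6)·(1.6) + (1.6)·(1.6) + (1.6)·(1.6) + (-2.4)·(-2.4)) / 4 = 19.2/4 = 4.8

S is symmetric (S[j,i] = S[i,j]). Assembling:

S = [[11.3, 3.45, -7.2],
 [3.45, 3.8, -1.8],
 [-7.2, -1.8, 4.8]]


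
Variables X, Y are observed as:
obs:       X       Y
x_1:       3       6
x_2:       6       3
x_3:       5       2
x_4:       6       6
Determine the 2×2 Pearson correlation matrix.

Step 1 — column means:
  mean(X) = (3 + 6 + 5 + 6) / 4 = 20/4 = 5
  mean(Y) = (6 + 3 + 2 + 6) / 4 = 17/4 = 4.25

Step 2 — sample variances and covariances s[i,j] = (1/(n-1)) · Σ_k (x_{k,i} - mean_i) · (x_{k,j} - mean_j), with n-1 = 3:
  s[X,X] = ((-2)·(-2) + (1)·(1) + (0)·(0) + (1)·(1)) / 3 = 6/3 = 2
  s[X,Y] = ((-2)·(1.75) + (1)·(-1.25) + (0)·(-2.25) + (1)·(1.75)) / 3 = -3/3 = -1
  s[Y,Y] = ((1.75)·(1.75) + (-1.25)·(-1.25) + (-2.25)·(-2.25) + (1.75)·(1.75)) / 3 = 12.75/3 = 4.25
  Sample standard deviations s_i = √(s[i,i]):
  s(X) = √(2) = 1.4142
  s(Y) = √(4.25) = 2.0616

Step 3 — r_{ij} = s_{ij} / (s_i · s_j):
  r[X,X] = 1 (diagonal).
  r[X,Y] = -1 / (1.4142 · 2.0616) = -1 / 2.9155 = -0.343
  r[Y,Y] = 1 (diagonal).

R is symmetric with unit diagonal. Assembling:

R = [[1, -0.343],
 [-0.343, 1]]


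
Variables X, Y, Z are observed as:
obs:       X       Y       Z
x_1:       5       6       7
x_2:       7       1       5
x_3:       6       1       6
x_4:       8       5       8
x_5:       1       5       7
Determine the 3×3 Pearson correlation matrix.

Step 1 — column means:
  mean(X) = (5 + 7 + 6 + 8 + 1) / 5 = 27/5 = 5.4
  mean(Y) = (6 + 1 + 1 + 5 + 5) / 5 = 18/5 = 3.6
  mean(Z) = (7 + 5 + 6 + 8 + 7) / 5 = 33/5 = 6.6

Step 2 — sample variances and covariances s[i,j] = (1/(n-1)) · Σ_k (x_{k,i} - mean_i) · (x_{k,j} - mean_j), with n-1 = 4:
  s[X,X] = ((-0.4)·(-0.4) + (1.6)·(1.6) + (0.6)·(0.6) + (2.6)·(2.6) + (-4.4)·(-4.4)) / 4 = 29.2/4 = 7.3
  s[X,Y] = ((-0.4)·(2.4) + (1.6)·(-2.6) + (0.6)·(-2.6) + (2.6)·(1.4) + (-4.4)·(1.4)) / 4 = -9.2/4 = -2.3
  s[X,Z] = ((-0.4)·(0.4) + (1.6)·(-1.6) + (0.6)·(-0.6) + (2.6)·(1.4) + (-4.4)·(0.4)) / 4 = -1.2/4 = -0.3
  s[Y,Y] = ((2.4)·(2.4) + (-2.6)·(-2.6) + (-2.6)·(-2.6) + (1.4)·(1.4) + (1.4)·(1.4)) / 4 = 23.2/4 = 5.8
  s[Y,Z] = ((2.4)·(0.4) + (-2.6)·(-1.6) + (-2.6)·(-0.6) + (1.4)·(1.4) + (1.4)·(0.4)) / 4 = 9.2/4 = 2.3
  s[Z,Z] = ((0.4)·(0.4) + (-1.6)·(-1.6) + (-0.6)·(-0.6) + (1.4)·(1.4) + (0.4)·(0.4)) / 4 = 5.2/4 = 1.3
  Sample standard deviations s_i = √(s[i,i]):
  s(X) = √(7.3) = 2.7019
  s(Y) = √(5.8) = 2.4083
  s(Z) = √(1.3) = 1.1402

Step 3 — r_{ij} = s_{ij} / (s_i · s_j):
  r[X,X] = 1 (diagonal).
  r[X,Y] = -2.3 / (2.7019 · 2.4083) = -2.3 / 6.5069 = -0.3535
  r[X,Z] = -0.3 / (2.7019 · 1.1402) = -0.3 / 3.0806 = -0.0974
  r[Y,Y] = 1 (diagonal).
  r[Y,Z] = 2.3 / (2.4083 · 1.1402) = 2.3 / 2.7459 = 0.8376
  r[Z,Z] = 1 (diagonal).

R is symmetric with unit diagonal. Assembling:

R = [[1, -0.3535, -0.0974],
 [-0.3535, 1, 0.8376],
 [-0.0974, 0.8376, 1]]


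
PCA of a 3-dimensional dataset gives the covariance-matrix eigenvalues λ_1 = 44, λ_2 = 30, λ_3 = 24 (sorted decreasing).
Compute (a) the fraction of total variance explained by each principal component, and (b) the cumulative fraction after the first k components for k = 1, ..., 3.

Step 1 — total variance = trace(Sigma) = Σ λ_i = 44 + 30 + 24 = 98.

Step 2 — fraction explained by component i = λ_i / Σ λ:
  PC1: 44/98 = 0.449
  PC2: 30/98 = 0.3061
  PC3: 24/98 = 0.2449

Step 3 — cumulative fraction after k components = (λ_1 + ... + λ_k) / Σ λ:
  k = 1: 44/98 = 0.449
  k = 2: (44 + 30)/98 = 74/98 = 0.7551
  k = 3: (44 + 30 + 24)/98 = 98/98 = 1

Summary (fraction, with percent):

explained: PC1 0.449 (44.9%), PC2 0.3061 (30.61%), PC3 0.2449 (24.49%);  cumulative: 0.449, 0.7551, 1


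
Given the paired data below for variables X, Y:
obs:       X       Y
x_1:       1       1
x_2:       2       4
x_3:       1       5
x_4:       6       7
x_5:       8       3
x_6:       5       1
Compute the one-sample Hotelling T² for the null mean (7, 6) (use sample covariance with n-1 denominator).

Step 1 — sample mean vector:
  mean(X) = (1 + 2 + 1 + 6 + 8 + 5) / 6 = 23/6 = 3.8333
  mean(Y) = (1 + 4 + 5 + 7 + 3 + 1) / 6 = 21/6 = 3.5
  x̄ = (3.8333, 3.5),  deviation x̄ - mu_0 = (3.8333, 3.5) - (7, 6) = (-3.1667, -2.5).

Step 2 — sample covariance matrix, S[i,j] = (1/(n-1)) · Σ_k (x_{k,i} - mean_i) · (x_{k,j} - mean_j), divisor n-1 = 5:
  S[X,X] = ((-2.8333)·(-2.8333) + (-1.8333)·(-1.8333) + (-2.8333)·(-2.8333) + (2.1667)·(2.1667) + (4.1667)·(4.1667) + (1.1667)·(1.1667)) / 5 = 42.8333/5 = 8.5667
  S[X,Y] = ((-2.8333)·(-2.5) + (-1.8333)·(0.5) + (-2.8333)·(1.5) + (2.1667)·(3.5) + (4.1667)·(-0.5) + (1.1667)·(-2.5)) / 5 = 4.5/5 = 0.9
  S[Y,Y] = ((-2.5)·(-2.5) + (0.5)·(0.5) + (1.5)·(1.5) + (3.5)·(3.5) + (-0.5)·(-0.5) + (-2.5)·(-2.5)) / 5 = 27.5/5 = 5.5
  S = [[8.5667, 0.9],
 [0.9, 5.5]].

Step 3 — invert S. det(S) = 8.5667·5.5 - (0.9)² = 46.3067.
  S^{-1} = (1/det) · [[d, -b], [-b, a]] = [[0.1188, -0.0194],
 [-0.0194, 0.185]].

Step 4 — quadratic form (x̄ - mu_0)^T · S^{-1} · (x̄ - mu_0):
  S^{-1} · (x̄ - mu_0) = (-0.3275, -0.401),
  (x̄ - mu_0)^T · [...] = (-3.1667)·(-0.3275) + (-2.5)·(-0.401) = 2.0395.

Step 5 — scale by n: T² = 6 · 2.0395 = 12.2373.

T² ≈ 12.2373


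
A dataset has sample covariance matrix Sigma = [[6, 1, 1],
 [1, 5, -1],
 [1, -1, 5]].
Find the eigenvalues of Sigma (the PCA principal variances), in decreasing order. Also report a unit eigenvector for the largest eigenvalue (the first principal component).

Step 1 — characteristic polynomial p(λ) = det(λI - Sigma) = λ³ - tr·λ² + c_1·λ - det, where tr = trace, c_1 = sum of the principal 2×2 minors, det = det(Sigma):
  tr = 6 + 5 + 5 = 16,
  c_1 = (6·5 - (1)²) + (6·5 - (1)²) + (5·5 - (-1)²) = 29 + 29 + 24 = 82,
  det = 6·(5·5 - (-1)²) - (1)·((1)·5 - (-1)·(1)) + (1)·((1)·(-1) - 5·(1)) = 6·(24) - (1)·(6) + (1)·(-6) = 132.
  So p(λ) = λ³ - 16λ² + 82λ - 132.
Step 2 — look for an integer root (rational root theorem: any rational root is an integer divisor of 132). Testing λ = 6:
  p(6) = 216 - 576 + 492 - 132 = 0  ✓
  Dividing out (λ - 6): p(λ) = (λ - 6)(λ² - 10λ + 22).
Step 3 — remaining eigenvalues from the quadratic λ² - 10λ + 22 = 0:
  Δ = 10² - 4·22 = 100 - 88 = 12,  λ = (10 ± √12)/2 = (10 ± 3.4641)/2 ≈ 6.7321 or 3.2679.
  Sorted: λ_1 = 6.7321,  λ_2 = 6,  λ_3 = 3.2679  (check: sum = 16 = tr ✓).

Step 4 — unit eigenvector for λ_1 ≈ 6.7321: v spans the null space of (Sigma - λ_1 I), whose rows are
  r_1 = (-0.7321, 1, 1),  r_2 = (1, -1.7321, -1),  r_3 = (1, -1, -1.7321).
  v is orthogonal to every row, so take v ∝ r_1 × r_2 = ((1)·(-1) - (1)·(-1.7321), (1)·(1) - (-0.7321)·(-1), (-0.7321)·(-1.7321) - (1)·(1)) ≈ (0.7321, 0.2679, 0.2679).
  Let u = (0.7321, 0.2679, 0.2679).
  ||u|| = √((0.7321)² + (0.2679)² + (0.2679)²) = √(0.6795) ≈ 0.8243,  v_1 = u/||u|| ≈ (0.8881, 0.3251, 0.3251) (||v_1|| = 1).

λ_1 = 6.7321,  λ_2 = 6,  λ_3 = 3.2679;  v_1 ≈ (0.8881, 0.3251, 0.3251)


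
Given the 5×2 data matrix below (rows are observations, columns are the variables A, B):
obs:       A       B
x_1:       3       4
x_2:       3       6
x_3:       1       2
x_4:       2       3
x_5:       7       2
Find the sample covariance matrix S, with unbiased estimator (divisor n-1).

Step 1 — column means:
  mean(A) = (3 + 3 + 1 + 2 + 7) / 5 = 16/5 = 3.2
  mean(B) = (4 + 6 + 2 + 3 + 2) / 5 = 17/5 = 3.4

Step 2 — sample covariance S[i,j] = (1/(n-1)) · Σ_k (x_{k,i} - mean_i) · (x_{k,j} - mean_j), with n-1 = 4.
  S[A,A] = ((-0.2)·(-0.2) + (-0.2)·(-0.2) + (-2.2)·(-2.2) + (-1.2)·(-1.2) + (3.8)·(3.8)) / 4 = 20.8/4 = 5.2
  S[A,B] = ((-0.2)·(0.6) + (-0.2)·(2.6) + (-2.2)·(-1.4) + (-1.2)·(-0.4) + (3.8)·(-1.4)) / 4 = -2.4/4 = -0.6
  S[B,B] = ((0.6)·(0.6) + (2.6)·(2.6) + (-1.4)·(-1.4) + (-0.4)·(-0.4) + (-1.4)·(-1.4)) / 4 = 11.2/4 = 2.8

S is symmetric (S[j,i] = S[i,j]). Assembling:

S = [[5.2, -0.6],
 [-0.6, 2.8]]


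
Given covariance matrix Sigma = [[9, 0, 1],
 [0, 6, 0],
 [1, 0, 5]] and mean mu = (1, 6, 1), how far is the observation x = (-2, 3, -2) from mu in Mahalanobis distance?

Step 1 — centre the observation: (x - mu) = (-3, -3, -3).

Step 2 — invert Sigma (cofactor / det for 3×3, or solve directly):
  Sigma^{-1} = [[0.1136, 0, -0.0227],
 [0, 0.1667, 0],
 [-0.0227, 0, 0.2045]].

Step 3 — form the quadratic (x - mu)^T · Sigma^{-1} · (x - mu):
  Sigma^{-1} · (x - mu) = (-0.2727, -0.5, -0.5455).
  (x - mu)^T · [Sigma^{-1} · (x - mu)] = (-3)·(-0.2727) + (-3)·(-0.5) + (-3)·(-0.5455) = 3.9545.

Step 4 — take square root: d = √(3.9545) ≈ 1.9886.

d(x, mu) = √(3.9545) ≈ 1.9886


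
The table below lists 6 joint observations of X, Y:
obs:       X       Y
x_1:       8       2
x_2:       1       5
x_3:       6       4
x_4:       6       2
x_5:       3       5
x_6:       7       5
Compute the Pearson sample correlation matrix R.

Step 1 — column means:
  mean(X) = (8 + 1 + 6 + 6 + 3 + 7) / 6 = 31/6 = 5.1667
  mean(Y) = (2 + 5 + 4 + 2 + 5 + 5) / 6 = 23/6 = 3.8333

Step 2 — sample variances and covariances s[i,j] = (1/(n-1)) · Σ_k (x_{k,i} - mean_i) · (x_{k,j} - mean_j), with n-1 = 5:
  s[X,X] = ((2.8333)·(2.8333) + (-4.1667)·(-4.1667) + (0.8333)·(0.8333) + (0.8333)·(0.8333) + (-2.1667)·(-2.1667) + (1.8333)·(1.8333)) / 5 = 34.8333/5 = 6.9667
  s[X,Y] = ((2.8333)·(-1.8333) + (-4.1667)·(1.1667) + (0.8333)·(0.1667) + (0.8333)·(-1.8333) + (-2.1667)·(1.1667) + (1.8333)·(1.1667)) / 5 = -11.8333/5 = -2.3667
  s[Y,Y] = ((-1.8333)·(-1.8333) + (1.1667)·(1.1667) + (0.1667)·(0.1667) + (-1.8333)·(-1.8333) + (1.1667)·(1.1667) + (1.1667)·(1.1667)) / 5 = 10.8333/5 = 2.1667
  Sample standard deviations s_i = √(s[i,i]):
  s(X) = √(6.9667) = 2.6394
  s(Y) = √(2.1667) = 1.472

Step 3 — r_{ij} = s_{ij} / (s_i · s_j):
  r[X,X] = 1 (diagonal).
  r[X,Y] = -2.3667 / (2.6394 · 1.472) = -2.3667 / 3.8852 = -0.6092
  r[Y,Y] = 1 (diagonal).

R is symmetric with unit diagonal. Assembling:

R = [[1, -0.6092],
 [-0.6092, 1]]


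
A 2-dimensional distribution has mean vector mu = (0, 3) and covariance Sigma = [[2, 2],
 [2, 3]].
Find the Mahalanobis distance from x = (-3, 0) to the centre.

Step 1 — centre the observation: (x - mu) = (-3, -3).

Step 2 — invert Sigma. det(Sigma) = 2·3 - (2)² = 2.
  Sigma^{-1} = (1/det) · [[d, -b], [-b, a]] = [[1.5, -1],
 [-1, 1]].

Step 3 — form the quadratic (x - mu)^T · Sigma^{-1} · (x - mu):
  Sigma^{-1} · (x - mu) = (-1.5, 0).
  (x - mu)^T · [Sigma^{-1} · (x - mu)] = (-3)·(-1.5) + (-3)·(0) = 4.5.

Step 4 — take square root: d = √(4.5) ≈ 2.1213.

d(x, mu) = √(4.5) ≈ 2.1213


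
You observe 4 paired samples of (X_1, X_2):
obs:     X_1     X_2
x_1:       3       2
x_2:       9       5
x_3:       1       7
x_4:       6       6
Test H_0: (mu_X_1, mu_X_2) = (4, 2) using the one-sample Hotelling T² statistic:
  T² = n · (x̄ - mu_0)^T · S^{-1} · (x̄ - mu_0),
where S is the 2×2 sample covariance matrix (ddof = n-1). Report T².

Step 1 — sample mean vector:
  mean(X_1) = (3 + 9 + 1 + 6) / 4 = 19/4 = 4.75
  mean(X_2) = (2 + 5 + 7 + 6) / 4 = 20/4 = 5
  x̄ = (4.75, 5),  deviation x̄ - mu_0 = (4.75, 5) - (4, 2) = (0.75, 3).

Step 2 — sample covariance matrix, S[i,j] = (1/(n-1)) · Σ_k (x_{k,i} - mean_i) · (x_{k,j} - mean_j), divisor n-1 = 3:
  S[X_1,X_1] = ((-1.75)·(-1.75) + (4.25)·(4.25) + (-3.75)·(-3.75) + (1.25)·(1.25)) / 3 = 36.75/3 = 12.25
  S[X_1,X_2] = ((-1.75)·(-3) + (4.25)·(0) + (-3.75)·(2) + (1.25)·(1)) / 3 = -1/3 = -0.3333
  S[X_2,X_2] = ((-3)·(-3) + (0)·(0) + (2)·(2) + (1)·(1)) / 3 = 14/3 = 4.6667
  S = [[12.25, -0.3333],
 [-0.3333, 4.6667]].

Step 3 — invert S. det(S) = 12.25·4.6667 - (-0.3333)² = 57.0556.
  S^{-1} = (1/det) · [[d, -b], [-b, a]] = [[0.0818, 0.0058],
 [0.0058, 0.2147]].

Step 4 — quadratic form (x̄ - mu_0)^T · S^{-1} · (x̄ - mu_0):
  S^{-1} · (x̄ - mu_0) = (0.0789, 0.6485),
  (x̄ - mu_0)^T · [...] = (0.75)·(0.0789) + (3)·(0.6485) = 2.0046.

Step 5 — scale by n: T² = 4 · 2.0046 = 8.0185.

T² ≈ 8.0185


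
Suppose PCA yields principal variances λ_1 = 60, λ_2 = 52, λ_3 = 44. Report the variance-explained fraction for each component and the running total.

Step 1 — total variance = trace(Sigma) = Σ λ_i = 60 + 52 + 44 = 156.

Step 2 — fraction explained by component i = λ_i / Σ λ:
  PC1: 60/156 = 0.3846
  PC2: 52/156 = 0.3333
  PC3: 44/156 = 0.2821

Step 3 — cumulative fraction after k components = (λ_1 + ... + λ_k) / Σ λ:
  k = 1: 60/156 = 0.3846
  k = 2: (60 + 52)/156 = 112/156 = 0.7179
  k = 3: (60 + 52 + 44)/156 = 156/156 = 1

Summary (fraction, with percent):

explained: PC1 0.3846 (38.46%), PC2 0.3333 (33.33%), PC3 0.2821 (28.21%);  cumulative: 0.3846, 0.7179, 1


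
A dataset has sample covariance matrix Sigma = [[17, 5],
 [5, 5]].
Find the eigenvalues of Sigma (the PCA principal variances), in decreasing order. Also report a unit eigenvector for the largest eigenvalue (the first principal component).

Step 1 — characteristic polynomial of 2×2 Sigma:
  det(Sigma - λI) = λ² - trace · λ + det = 0.
  trace = 17 + 5 = 22, det = 17·5 - (5)² = 60.
Step 2 — discriminant:
  Δ = trace² - 4·det = 484 - 240 = 244.
Step 3 — eigenvalues:
  λ = (trace ± √Δ)/2 = (22 ± 15.6205)/2,
  λ_1 = 18.8102,  λ_2 = 3.1898.

Step 4 — unit eigenvector for λ_1: solve (Sigma - λ_1 I)v = 0. First row:
  (17 - 18.8102)·v_x + (5)·v_y = 0, i.e. (-1.8102)·v_x + (5)·v_y = 0,
  so v ∝ (b, λ_1 - a) = (5, 1.8102) = u.
  ||u|| = √((5)² + (1.8102)²) = √(28.277) ≈ 5.3176,
  v_1 = u/||u|| ≈ (0.9403, 0.3404) (||v_1|| = 1).

λ_1 = 18.8102,  λ_2 = 3.1898;  v_1 ≈ (0.9403, 0.3404)


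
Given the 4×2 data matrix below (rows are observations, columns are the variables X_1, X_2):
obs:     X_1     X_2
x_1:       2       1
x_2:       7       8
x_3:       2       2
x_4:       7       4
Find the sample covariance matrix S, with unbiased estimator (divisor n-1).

Step 1 — column means:
  mean(X_1) = (2 + 7 + 2 + 7) / 4 = 18/4 = 4.5
  mean(X_2) = (1 + 8 + 2 + 4) / 4 = 15/4 = 3.75

Step 2 — sample covariance S[i,j] = (1/(n-1)) · Σ_k (x_{k,i} - mean_i) · (x_{k,j} - mean_j), with n-1 = 3.
  S[X_1,X_1] = ((-2.5)·(-2.5) + (2.5)·(2.5) + (-2.5)·(-2.5) + (2.5)·(2.5)) / 3 = 25/3 = 8.3333
  S[X_1,X_2] = ((-2.5)·(-2.75) + (2.5)·(4.25) + (-2.5)·(-1.75) + (2.5)·(0.25)) / 3 = 22.5/3 = 7.5
  S[X_2,X_2] = ((-2.75)·(-2.75) + (4.25)·(4.25) + (-1.75)·(-1.75) + (0.25)·(0.25)) / 3 = 28.75/3 = 9.5833

S is symmetric (S[j,i] = S[i,j]). Assembling:

S = [[8.3333, 7.5],
 [7.5, 9.5833]]


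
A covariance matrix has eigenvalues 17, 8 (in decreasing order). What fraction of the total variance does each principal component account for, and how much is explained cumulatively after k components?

Step 1 — total variance = trace(Sigma) = Σ λ_i = 17 + 8 = 25.

Step 2 — fraction explained by component i = λ_i / Σ λ:
  PC1: 17/25 = 0.68
  PC2: 8/25 = 0.32

Step 3 — cumulative fraction after k components = (λ_1 + ... + λ_k) / Σ λ:
  k = 1: 17/25 = 0.68
  k = 2: (17 + 8)/25 = 25/25 = 1

Summary (fraction, with percent):

explained: PC1 0.68 (68%), PC2 0.32 (32%);  cumulative: 0.68, 1


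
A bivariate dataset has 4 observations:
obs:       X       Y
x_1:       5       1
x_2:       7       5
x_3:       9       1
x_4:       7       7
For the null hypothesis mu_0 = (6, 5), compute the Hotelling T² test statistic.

Step 1 — sample mean vector:
  mean(X) = (5 + 7 + 9 + 7) / 4 = 28/4 = 7
  mean(Y) = (1 + 5 + 1 + 7) / 4 = 14/4 = 3.5
  x̄ = (7, 3.5),  deviation x̄ - mu_0 = (7, 3.5) - (6, 5) = (1, -1.5).

Step 2 — sample covariance matrix, S[i,j] = (1/(n-1)) · Σ_k (x_{k,i} - mean_i) · (x_{k,j} - mean_j), divisor n-1 = 3:
  S[X,X] = ((-2)·(-2) + (0)·(0) + (2)·(2) + (0)·(0)) / 3 = 8/3 = 2.6667
  S[X,Y] = ((-2)·(-2.5) + (0)·(1.5) + (2)·(-2.5) + (0)·(3.5)) / 3 = 0/3 = 0
  S[Y,Y] = ((-2.5)·(-2.5) + (1.5)·(1.5) + (-2.5)·(-2.5) + (3.5)·(3.5)) / 3 = 27/3 = 9
  S = [[2.6667, 0],
 [0, 9]].

Step 3 — invert S. det(S) = 2.6667·9 - (0)² = 24.
  S^{-1} = (1/det) · [[d, -b], [-b, a]] = [[0.375, 0],
 [0, 0.1111]].

Step 4 — quadratic form (x̄ - mu_0)^T · S^{-1} · (x̄ - mu_0):
  S^{-1} · (x̄ - mu_0) = (0.375, -0.1667),
  (x̄ - mu_0)^T · [...] = (1)·(0.375) + (-1.5)·(-0.1667) = 0.625.

Step 5 — scale by n: T² = 4 · 0.625 = 2.5.

T² ≈ 2.5


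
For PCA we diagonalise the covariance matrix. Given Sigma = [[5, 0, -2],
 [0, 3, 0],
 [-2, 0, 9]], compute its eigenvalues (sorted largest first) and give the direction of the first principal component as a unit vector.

Step 1 — characteristic polynomial p(λ) = det(λI - Sigma) = λ³ - tr·λ² + c_1·λ - det, where tr = trace, c_1 = sum of the principal 2×2 minors, det = det(Sigma):
  tr = 5 + 3 + 9 = 17,
  c_1 = (5·3 - (0)²) + (5·9 - (-2)²) + (3·9 - (0)²) = 15 + 41 + 27 = 83,
  det = 5·(3·9 - (0)²) - (0)·((0)·9 - (0)·(-2)) + (-2)·((0)·(0) - 3·(-2)) = 5·(27) - (0)·(0) + (-2)·(6) = 123.
  So p(λ) = λ³ - 17λ² + 83λ - 123.
Step 2 — look for an integer root (rational root theorem: any rational root is an integer divisor of 123). Testing λ = 3:
  p(3) = 27 - 153 + 249 - 123 = 0  ✓
  Dividing out (λ - 3): p(λ) = (λ - 3)(λ² - 14λ + 41).
Step 3 — remaining eigenvalues from the quadratic λ² - 14λ + 41 = 0:
  Δ = 14² - 4·41 = 196 - 164 = 32,  λ = (14 ± √32)/2 = (14 ± 5.6569)/2 ≈ 9.8284 or 4.1716.
  Sorted: λ_1 = 9.8284,  λ_2 = 4.1716,  λ_3 = 3  (check: sum = 17 = tr ✓).

Step 4 — unit eigenvector for λ_1 ≈ 9.8284: v spans the null space of (Sigma - λ_1 I), whose rows are
  r_1 = (-4.8284, 0, -2),  r_2 = (0, -6.8284, 0),  r_3 = (-2, 0, -0.8284).
  v is orthogonal to every row, so take v ∝ r_1 × r_2 = ((0)·(0) - (-2)·(-6.8284), (-2)·(0) - (-4.8284)·(0), (-4.8284)·(-6.8284) - (0)·(0)) ≈ (-13.6569, 0, 32.9706).
  Rescale (multiply by -1 so the first nonzero entry is positive): u = (13.6569, 0, -32.9706).
  ||u|| = √((13.6569)² + (0)² + (-32.9706)²) = √(1273.5677) ≈ 35.6871,  v_1 = u/||u|| ≈ (0.3827, 0, -0.9239) (||v_1|| = 1).

λ_1 = 9.8284,  λ_2 = 4.1716,  λ_3 = 3;  v_1 ≈ (0.3827, 0, -0.9239)


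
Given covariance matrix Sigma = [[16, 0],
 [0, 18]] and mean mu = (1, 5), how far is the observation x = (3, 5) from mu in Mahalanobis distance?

Step 1 — centre the observation: (x - mu) = (2, 0).

Step 2 — invert Sigma. det(Sigma) = 16·18 - (0)² = 288.
  Sigma^{-1} = (1/det) · [[d, -b], [-b, a]] = [[0.0625, 0],
 [0, 0.0556]].

Step 3 — form the quadratic (x - mu)^T · Sigma^{-1} · (x - mu):
  Sigma^{-1} · (x - mu) = (0.125, 0).
  (x - mu)^T · [Sigma^{-1} · (x - mu)] = (2)·(0.125) + (0)·(0) = 0.25.

Step 4 — take square root: d = √(0.25) ≈ 0.5.

d(x, mu) = √(0.25) ≈ 0.5


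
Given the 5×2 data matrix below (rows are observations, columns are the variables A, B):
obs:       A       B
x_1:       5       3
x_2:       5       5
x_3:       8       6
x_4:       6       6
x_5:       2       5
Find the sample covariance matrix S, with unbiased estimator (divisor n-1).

Step 1 — column means:
  mean(A) = (5 + 5 + 8 + 6 + 2) / 5 = 26/5 = 5.2
  mean(B) = (3 + 5 + 6 + 6 + 5) / 5 = 25/5 = 5

Step 2 — sample covariance S[i,j] = (1/(n-1)) · Σ_k (x_{k,i} - mean_i) · (x_{k,j} - mean_j), with n-1 = 4.
  S[A,A] = ((-0.2)·(-0.2) + (-0.2)·(-0.2) + (2.8)·(2.8) + (0.8)·(0.8) + (-3.2)·(-3.2)) / 4 = 18.8/4 = 4.7
  S[A,B] = ((-0.2)·(-2) + (-0.2)·(0) + (2.8)·(1) + (0.8)·(1) + (-3.2)·(0)) / 4 = 4/4 = 1
  S[B,B] = ((-2)·(-2) + (0)·(0) + (1)·(1) + (1)·(1) + (0)·(0)) / 4 = 6/4 = 1.5

S is symmetric (S[j,i] = S[i,j]). Assembling:

S = [[4.7, 1],
 [1, 1.5]]


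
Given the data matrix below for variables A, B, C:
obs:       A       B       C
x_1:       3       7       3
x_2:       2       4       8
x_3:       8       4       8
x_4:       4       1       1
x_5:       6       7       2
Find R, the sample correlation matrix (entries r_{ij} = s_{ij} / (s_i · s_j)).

Step 1 — column means:
  mean(A) = (3 + 2 + 8 + 4 + 6) / 5 = 23/5 = 4.6
  mean(B) = (7 + 4 + 4 + 1 + 7) / 5 = 23/5 = 4.6
  mean(C) = (3 + 8 + 8 + 1 + 2) / 5 = 22/5 = 4.4

Step 2 — sample variances and covariances s[i,j] = (1/(n-1)) · Σ_k (x_{k,i} - mean_i) · (x_{k,j} - mean_j), with n-1 = 4:
  s[A,A] = ((-1.6)·(-1.6) + (-2.6)·(-2.6) + (3.4)·(3.4) + (-0.6)·(-0.6) + (1.4)·(1.4)) / 4 = 23.2/4 = 5.8
  s[A,B] = ((-1.6)·(2.4) + (-2.6)·(-0.6) + (3.4)·(-0.6) + (-0.6)·(-3.6) + (1.4)·(2.4)) / 4 = 1.2/4 = 0.3
  s[A,C] = ((-1.6)·(-1.4) + (-2.6)·(3.6) + (3.4)·(3.6) + (-0.6)·(-3.4) + (1.4)·(-2.4)) / 4 = 3.8/4 = 0.95
  s[B,B] = ((2.4)·(2.4) + (-0.6)·(-0.6) + (-0.6)·(-0.6) + (-3.6)·(-3.6) + (2.4)·(2.4)) / 4 = 25.2/4 = 6.3
  s[B,C] = ((2.4)·(-1.4) + (-0.6)·(3.6) + (-0.6)·(3.6) + (-3.6)·(-3.4) + (2.4)·(-2.4)) / 4 = -1.2/4 = -0.3
  s[C,C] = ((-1.4)·(-1.4) + (3.6)·(3.6) + (3.6)·(3.6) + (-3.4)·(-3.4) + (-2.4)·(-2.4)) / 4 = 45.2/4 = 11.3
  Sample standard deviations s_i = √(s[i,i]):
  s(A) = √(5.8) = 2.4083
  s(B) = √(6.3) = 2.51
  s(C) = √(11.3) = 3.3615

Step 3 — r_{ij} = s_{ij} / (s_i · s_j):
  r[A,A] = 1 (diagonal).
  r[A,B] = 0.3 / (2.4083 · 2.51) = 0.3 / 6.0448 = 0.0496
  r[A,C] = 0.95 / (2.4083 · 3.3615) = 0.95 / 8.0957 = 0.1173
  r[B,B] = 1 (diagonal).
  r[B,C] = -0.3 / (2.51 · 3.3615) = -0.3 / 8.4374 = -0.0356
  r[C,C] = 1 (diagonal).

R is symmetric with unit diagonal. Assembling:

R = [[1, 0.0496, 0.1173],
 [0.0496, 1, -0.0356],
 [0.1173, -0.0356, 1]]


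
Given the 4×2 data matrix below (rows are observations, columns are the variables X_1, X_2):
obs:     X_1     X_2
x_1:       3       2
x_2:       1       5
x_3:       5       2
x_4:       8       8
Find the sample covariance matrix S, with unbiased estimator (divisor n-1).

Step 1 — column means:
  mean(X_1) = (3 + 1 + 5 + 8) / 4 = 17/4 = 4.25
  mean(X_2) = (2 + 5 + 2 + 8) / 4 = 17/4 = 4.25

Step 2 — sample covariance S[i,j] = (1/(n-1)) · Σ_k (x_{k,i} - mean_i) · (x_{k,j} - mean_j), with n-1 = 3.
  S[X_1,X_1] = ((-1.25)·(-1.25) + (-3.25)·(-3.25) + (0.75)·(0.75) + (3.75)·(3.75)) / 3 = 26.75/3 = 8.9167
  S[X_1,X_2] = ((-1.25)·(-2.25) + (-3.25)·(0.75) + (0.75)·(-2.25) + (3.75)·(3.75)) / 3 = 12.75/3 = 4.25
  S[X_2,X_2] = ((-2.25)·(-2.25) + (0.75)·(0.75) + (-2.25)·(-2.25) + (3.75)·(3.75)) / 3 = 24.75/3 = 8.25

S is symmetric (S[j,i] = S[i,j]). Assembling:

S = [[8.9167, 4.25],
 [4.25, 8.25]]
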